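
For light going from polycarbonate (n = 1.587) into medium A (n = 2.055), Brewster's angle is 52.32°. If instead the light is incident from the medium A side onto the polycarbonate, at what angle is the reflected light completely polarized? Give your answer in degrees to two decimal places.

tan θ_B' = n₁/n₂ = 1/tan θ_B, so θ_B' = 90° − θ_B.
θ_B' = 90° − 52.32° = 37.68°.

θ_B' ≈ 37.68°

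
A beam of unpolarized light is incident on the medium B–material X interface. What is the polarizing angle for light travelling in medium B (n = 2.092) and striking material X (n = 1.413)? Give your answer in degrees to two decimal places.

Brewster's condition: tan θ_B = n₂/n₁ = 1.413/2.092 = 0.6754.
θ_B = arctan(0.6754) = 34.04°.

θ_B ≈ 34.04°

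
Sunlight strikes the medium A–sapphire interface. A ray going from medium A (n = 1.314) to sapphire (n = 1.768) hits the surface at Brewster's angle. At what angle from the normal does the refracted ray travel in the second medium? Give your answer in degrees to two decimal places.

tan θ_B = n₂/n₁ = 1.768/1.314 = 1.3455, so θ_B = 53.38°.
The refracted ray is perpendicular to the reflected ray, so θ_t = 90° − θ_B = 36.62°.

θ_t ≈ 36.62°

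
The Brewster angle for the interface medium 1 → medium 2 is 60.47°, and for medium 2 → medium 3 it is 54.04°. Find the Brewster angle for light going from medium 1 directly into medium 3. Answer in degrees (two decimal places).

θ_B ≈ 67.66°

tan θ_B(1→2) = n₂/n₁ = tan 60.47° = 1.7653.
tan θ_B(2→3) = n₃/n₂ = tan 54.04° = 1.3784.
So n₃/n₁ = (n₂/n₁)(n₃/n₂) = 1.7653 × 1.3784 = 2.4333.
θ_B(1→3) = arctan(2.4333) = 67.66°.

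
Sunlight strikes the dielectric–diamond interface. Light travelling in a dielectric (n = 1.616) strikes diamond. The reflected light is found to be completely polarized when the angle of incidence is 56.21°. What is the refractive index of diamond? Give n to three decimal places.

At Brewster's angle, tan θ_B = n₂/n₁ with n₁ on the incident side (a dielectric) and n₂ on the transmitted side (diamond).
n₂ = n₁ tan θ_B = 1.616 × tan 56.21° = 2.415.

n ≈ 2.415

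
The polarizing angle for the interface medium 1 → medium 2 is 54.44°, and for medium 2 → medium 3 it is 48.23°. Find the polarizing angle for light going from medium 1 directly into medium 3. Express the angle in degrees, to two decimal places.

θ_B ≈ 57.44°

tan θ_B(1→2) = n₂/n₁ = tan 54.44° = 1.3988.
tan θ_B(2→3) = n₃/n₂ = tan 48.23° = 1.1196.
Multiplying, n₃/n₁ = 1.3988 × 1.1196 = 1.5662, and θ_B(1→3) = arctan 1.5662 = 57.44°.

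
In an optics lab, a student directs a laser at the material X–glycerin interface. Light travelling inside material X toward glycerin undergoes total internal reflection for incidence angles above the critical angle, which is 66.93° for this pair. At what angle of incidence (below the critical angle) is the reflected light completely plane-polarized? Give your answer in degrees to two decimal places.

θ_B ≈ 42.61°

n₂/n₁ = sin θ_c = sin 66.93° = 0.9200.
tan θ_B equals the same ratio, so θ_B = arctan(0.9200) = 42.61°.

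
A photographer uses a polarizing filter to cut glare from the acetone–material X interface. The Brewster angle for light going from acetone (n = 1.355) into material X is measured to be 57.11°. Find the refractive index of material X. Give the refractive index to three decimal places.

n ≈ 2.095

At the Brewster angle, tan θ_B = n₂/n₁ with n₁ on the incident side (acetone) and n₂ on the transmitted side (material X).
n₂ = n₁ tan θ_B = 1.355 × tan 57.11° = 2.095.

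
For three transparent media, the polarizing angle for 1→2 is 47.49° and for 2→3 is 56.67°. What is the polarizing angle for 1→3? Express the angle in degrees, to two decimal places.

tan θ_B(1→2) = n₂/n₁ = tan 47.49° = 1.0909.
tan θ_B(2→3) = n₃/n₂ = tan 56.67° = 1.5206.
So n₃/n₁ = (n₂/n₁)(n₃/n₂) = 1.0909 × 1.5206 = 1.6589.
θ_B(1→3) = arctan(1.6589) = 58.92°.

θ_B ≈ 58.92°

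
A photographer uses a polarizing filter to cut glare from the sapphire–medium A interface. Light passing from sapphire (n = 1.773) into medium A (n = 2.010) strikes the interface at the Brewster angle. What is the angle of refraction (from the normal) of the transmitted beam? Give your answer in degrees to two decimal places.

θ_t ≈ 41.42°

First find Brewster's angle: tan θ_B = 2.010/1.773 = 1.1337, giving θ_B = 48.58°.
The refracted ray is perpendicular to the reflected ray, so θ_t = 90° − θ_B = 41.42°.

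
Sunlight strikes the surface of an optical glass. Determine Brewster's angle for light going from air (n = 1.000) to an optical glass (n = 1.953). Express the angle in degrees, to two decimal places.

Brewster's condition: tan θ_B = n₂/n₁ = 1.953/1.000 = 1.9530.
θ_B = arctan(1.9530) = 62.89°.

θ_B ≈ 62.89°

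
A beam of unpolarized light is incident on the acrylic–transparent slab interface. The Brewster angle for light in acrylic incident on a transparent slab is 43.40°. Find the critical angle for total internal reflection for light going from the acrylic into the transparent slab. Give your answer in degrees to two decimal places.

From Brewster, n₂/n₁ = tan θ_B = tan 43.40° = 0.9457.
Then sin θ_c = n₂/n₁ = 0.9457, so θ_c = arcsin 0.9457 = 71.02°.

θ_c ≈ 71.02°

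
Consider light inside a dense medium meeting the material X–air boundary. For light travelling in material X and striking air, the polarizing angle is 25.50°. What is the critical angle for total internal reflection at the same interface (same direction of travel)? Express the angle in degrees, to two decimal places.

From Brewster, n₂/n₁ = tan θ_B = tan 25.50° = 0.4770.
Then sin θ_c = n₂/n₁ = 0.4770, so θ_c = arcsin 0.4770 = 28.49°.

θ_c ≈ 28.49°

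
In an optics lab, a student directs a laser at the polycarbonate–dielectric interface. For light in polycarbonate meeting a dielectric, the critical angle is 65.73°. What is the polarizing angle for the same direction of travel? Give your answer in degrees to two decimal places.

θ_B ≈ 42.35°

n₂/n₁ = sin θ_c = sin 65.73° = 0.9116.
tan θ_B equals the same ratio, so θ_B = arctan(0.9116) = 42.35°.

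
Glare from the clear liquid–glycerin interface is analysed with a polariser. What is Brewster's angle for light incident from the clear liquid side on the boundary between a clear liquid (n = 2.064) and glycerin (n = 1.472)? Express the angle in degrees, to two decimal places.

θ_B ≈ 35.50°

The reflected p-component vanishes when tan θ_B = n₂/n₁.
Brewster's condition: tan θ_B = n₂/n₁ = 1.472/2.064 = 0.7132.
θ_B = arctan(0.7132) = 35.50°.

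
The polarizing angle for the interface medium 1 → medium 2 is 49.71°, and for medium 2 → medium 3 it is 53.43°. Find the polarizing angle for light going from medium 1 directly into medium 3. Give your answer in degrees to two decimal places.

θ_B ≈ 57.83°

Each Brewster angle gives a ratio: n₂/n₁ = tan 49.71° = 1.1796, n₃/n₂ = tan 53.43° = 1.3480.
So n₃/n₁ = (n₂/n₁)(n₃/n₂) = 1.1796 × 1.3480 = 1.5900.
θ_B(1→3) = arctan(1.5900) = 57.83°.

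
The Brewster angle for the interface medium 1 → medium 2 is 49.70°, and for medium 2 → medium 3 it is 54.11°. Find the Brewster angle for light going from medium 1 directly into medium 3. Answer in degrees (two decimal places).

θ_B ≈ 58.46°

n₂/n₁ = tan 49.70° = 1.1792 and n₃/n₂ = tan 54.11° = 1.3820.
So n₃/n₁ = (n₂/n₁)(n₃/n₂) = 1.1792 × 1.3820 = 1.6295.
θ_B(1→3) = arctan(1.6295) = 58.46°.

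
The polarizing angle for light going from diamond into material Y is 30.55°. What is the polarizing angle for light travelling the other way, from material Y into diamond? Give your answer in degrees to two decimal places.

θ_B' ≈ 59.45°

tan θ_B' = n₁/n₂ = 1/tan θ_B, so θ_B' = 90° − θ_B.
θ_B' = 90° − 30.55° = 59.45°.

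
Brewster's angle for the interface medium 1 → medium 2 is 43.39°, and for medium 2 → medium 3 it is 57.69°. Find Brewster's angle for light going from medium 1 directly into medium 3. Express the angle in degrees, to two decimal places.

θ_B ≈ 56.22°

n₂/n₁ = tan 43.39° = 0.9453 and n₃/n₂ = tan 57.69° = 1.5812.
So n₃/n₁ = (n₂/n₁)(n₃/n₂) = 0.9453 × 1.5812 = 1.4948.
θ_B(1→3) = arctan(1.4948) = 56.22°.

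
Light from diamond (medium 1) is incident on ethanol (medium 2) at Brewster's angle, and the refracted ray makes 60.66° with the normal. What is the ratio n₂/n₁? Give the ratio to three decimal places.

θ_B + θ_t = 90°, so θ_B = 90° − 60.66° = 29.34°.
tan θ_B = n₂/n₁, so n₂/n₁ = tan 29.34° = 0.562.

n₂/n₁ ≈ 0.562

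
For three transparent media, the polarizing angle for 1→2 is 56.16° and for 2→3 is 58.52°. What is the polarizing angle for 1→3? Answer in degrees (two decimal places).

θ_B ≈ 67.68°

Each Brewster angle gives a ratio: n₂/n₁ = tan 56.16° = 1.4915, n₃/n₂ = tan 58.52° = 1.6331.
So n₃/n₁ = (n₂/n₁)(n₃/n₂) = 1.4915 × 1.6331 = 2.4359.
θ_B(1→3) = arctan(2.4359) = 67.68°.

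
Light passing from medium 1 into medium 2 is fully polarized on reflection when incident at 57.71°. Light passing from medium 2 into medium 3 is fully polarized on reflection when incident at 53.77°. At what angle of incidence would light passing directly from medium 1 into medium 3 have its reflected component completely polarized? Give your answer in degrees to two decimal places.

θ_B ≈ 65.16°

Each Brewster angle gives a ratio: n₂/n₁ = tan 57.71° = 1.5825, n₃/n₂ = tan 53.77° = 1.3648.
So n₃/n₁ = (n₂/n₁)(n₃/n₂) = 1.5825 × 1.3648 = 2.1598.
θ_B(1→3) = arctan(2.1598) = 65.16°.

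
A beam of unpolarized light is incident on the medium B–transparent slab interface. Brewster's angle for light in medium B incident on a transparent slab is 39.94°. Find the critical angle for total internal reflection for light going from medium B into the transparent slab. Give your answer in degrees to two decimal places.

From Brewster, n₂/n₁ = tan θ_B = tan 39.94° = 0.8373.
Then sin θ_c = n₂/n₁ = 0.8373, so θ_c = arcsin 0.8373 = 56.86°.

θ_c ≈ 56.86°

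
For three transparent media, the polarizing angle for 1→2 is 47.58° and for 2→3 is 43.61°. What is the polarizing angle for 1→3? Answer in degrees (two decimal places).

θ_B ≈ 46.19°

tan θ_B(1→2) = n₂/n₁ = tan 47.58° = 1.0944.
tan θ_B(2→3) = n₃/n₂ = tan 43.61° = 0.9526.
So n₃/n₁ = (n₂/n₁)(n₃/n₂) = 1.0944 × 0.9526 = 1.0425.
θ_B(1→3) = arctan(1.0425) = 46.19°.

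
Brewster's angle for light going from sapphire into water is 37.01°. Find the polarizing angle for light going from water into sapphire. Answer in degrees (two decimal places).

θ_B' ≈ 52.99°

tan θ_B' = n₁/n₂ = 1/tan θ_B, so θ_B' = 90° − θ_B.
θ_B' = 90° − 37.01° = 52.99°.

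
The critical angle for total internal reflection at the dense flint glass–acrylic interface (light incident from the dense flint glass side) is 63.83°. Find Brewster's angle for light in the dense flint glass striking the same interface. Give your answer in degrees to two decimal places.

At the critical angle sin θ_c = n₂/n₁, giving n₂/n₁ = sin 63.83° = 0.8975.
Then tan θ_B = n₂/n₁ = 0.8975, so θ_B = arctan 0.8975 = 41.91°.

θ_B ≈ 41.91°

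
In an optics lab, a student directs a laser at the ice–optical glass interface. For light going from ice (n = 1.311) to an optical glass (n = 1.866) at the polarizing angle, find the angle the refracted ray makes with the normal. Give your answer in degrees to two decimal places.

θ_t ≈ 35.09°

First find Brewster's angle: tan θ_B = 1.866/1.311 = 1.4233, giving θ_B = 54.91°.
The refracted ray is perpendicular to the reflected ray, so θ_t = 90° − θ_B = 35.09°.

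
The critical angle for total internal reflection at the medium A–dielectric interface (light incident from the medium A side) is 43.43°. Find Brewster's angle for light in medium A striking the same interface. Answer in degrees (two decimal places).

n₂/n₁ = sin θ_c = sin 43.43° = 0.6875.
tan θ_B equals the same ratio, so θ_B = arctan(0.6875) = 34.51°.

θ_B ≈ 34.51°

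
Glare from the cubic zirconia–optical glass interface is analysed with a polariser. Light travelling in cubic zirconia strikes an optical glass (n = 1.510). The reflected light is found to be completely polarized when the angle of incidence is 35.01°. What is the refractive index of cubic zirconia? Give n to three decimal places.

n ≈ 2.156

Brewster's law: tan θ_B = n₂/n₁ (light incident in cubic zirconia, refracted into an optical glass).
n₁ = n₂ / tan θ_B = 1.510 / tan 35.01° = 2.156.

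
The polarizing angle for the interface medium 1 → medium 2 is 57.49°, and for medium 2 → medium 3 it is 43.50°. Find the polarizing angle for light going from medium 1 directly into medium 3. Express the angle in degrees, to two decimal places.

θ_B ≈ 56.12°

tan θ_B(1→2) = n₂/n₁ = tan 57.49° = 1.5691.
tan θ_B(2→3) = n₃/n₂ = tan 43.50° = 0.9490.
Multiplying, n₃/n₁ = 1.5691 × 0.9490 = 1.4890, and θ_B(1→3) = arctan 1.4890 = 56.12°.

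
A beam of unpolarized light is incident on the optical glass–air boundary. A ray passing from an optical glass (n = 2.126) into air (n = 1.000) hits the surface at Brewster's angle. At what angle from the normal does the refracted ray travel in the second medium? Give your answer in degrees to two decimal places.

θ_t ≈ 64.81°

θ_B = arctan(n₂/n₁) = arctan(1.000/2.126) = 25.19°.
Since θ_B + θ_t = 90° at Brewster incidence, θ_t = 90° − 25.19° = 64.81°.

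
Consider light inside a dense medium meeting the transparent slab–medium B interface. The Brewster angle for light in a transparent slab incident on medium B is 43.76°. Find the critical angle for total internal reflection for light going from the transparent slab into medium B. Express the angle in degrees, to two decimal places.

θ_c ≈ 73.26°

From Brewster, n₂/n₁ = tan θ_B = tan 43.76° = 0.9576.
Then sin θ_c = n₂/n₁ = 0.9576, so θ_c = arcsin 0.9576 = 73.26°.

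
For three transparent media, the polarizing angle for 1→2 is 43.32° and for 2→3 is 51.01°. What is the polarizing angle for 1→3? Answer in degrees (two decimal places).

θ_B ≈ 49.36°

tan θ_B(1→2) = n₂/n₁ = tan 43.32° = 0.9430.
tan θ_B(2→3) = n₃/n₂ = tan 51.01° = 1.2353.
n₃/n₁ = 1.1649. Then tan θ_B(1→3) = n₃/n₁, so θ_B(1→3) = arctan(1.1649) = 49.36°.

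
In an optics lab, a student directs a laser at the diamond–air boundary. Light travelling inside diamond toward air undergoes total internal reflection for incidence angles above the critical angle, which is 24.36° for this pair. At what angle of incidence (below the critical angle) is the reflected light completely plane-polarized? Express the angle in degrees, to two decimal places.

θ_B ≈ 22.41°

sin θ_c = n₂/n₁, so n₂/n₁ = sin 24.36° = 0.4125.
Brewster: tan θ_B = n₂/n₁ = 0.4125.
θ_B = arctan(0.4125) = 22.41°.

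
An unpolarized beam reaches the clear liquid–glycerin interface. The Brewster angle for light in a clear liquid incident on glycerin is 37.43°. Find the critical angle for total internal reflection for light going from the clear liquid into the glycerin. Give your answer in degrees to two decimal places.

θ_c ≈ 49.94°

From Brewster, n₂/n₁ = tan θ_B = tan 37.43° = 0.7654.
Then sin θ_c = n₂/n₁ = 0.7654, so θ_c = arcsin 0.7654 = 49.94°.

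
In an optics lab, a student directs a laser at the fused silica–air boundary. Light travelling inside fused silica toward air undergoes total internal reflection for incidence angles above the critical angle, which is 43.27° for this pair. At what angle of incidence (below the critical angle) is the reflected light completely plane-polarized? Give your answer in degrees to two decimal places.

θ_B ≈ 34.43°

sin θ_c = n₂/n₁, so n₂/n₁ = sin 43.27° = 0.6854.
Brewster: tan θ_B = n₂/n₁ = 0.6854.
θ_B = arctan(0.6854) = 34.43°.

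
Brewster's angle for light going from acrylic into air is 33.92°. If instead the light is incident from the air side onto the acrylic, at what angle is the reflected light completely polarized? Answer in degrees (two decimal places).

θ_B' ≈ 56.08°

The two Brewster angles are complementary: θ_B' = 90° − θ_B = 90° − 33.92° = 56.08°.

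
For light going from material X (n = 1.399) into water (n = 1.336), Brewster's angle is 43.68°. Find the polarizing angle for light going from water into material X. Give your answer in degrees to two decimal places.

θ_B' ≈ 46.32°

The two Brewster angles are complementary: θ_B' = 90° − θ_B = 90° − 43.68° = 46.32°.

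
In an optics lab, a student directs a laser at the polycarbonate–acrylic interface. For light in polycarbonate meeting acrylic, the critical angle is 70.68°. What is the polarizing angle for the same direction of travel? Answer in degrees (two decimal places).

θ_B ≈ 43.34°

sin θ_c = n₂/n₁, so n₂/n₁ = sin 70.68° = 0.9437.
Brewster: tan θ_B = n₂/n₁ = 0.9437.
θ_B = arctan(0.9437) = 43.34°.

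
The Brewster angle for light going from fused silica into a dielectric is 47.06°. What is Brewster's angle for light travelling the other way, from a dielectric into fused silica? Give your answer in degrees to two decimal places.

tan θ_B' = n₁/n₂ = 1/tan θ_B, so θ_B' = 90° − θ_B.
θ_B' = 90° − 47.06° = 42.94°.

θ_B' ≈ 42.94°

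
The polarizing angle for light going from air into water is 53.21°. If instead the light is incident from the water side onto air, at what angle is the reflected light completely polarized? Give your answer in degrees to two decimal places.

tan θ_B' = n₁/n₂ = 1/tan θ_B, so θ_B' = 90° − θ_B.
θ_B' = 90° − 53.21° = 36.79°.

θ_B' ≈ 36.79°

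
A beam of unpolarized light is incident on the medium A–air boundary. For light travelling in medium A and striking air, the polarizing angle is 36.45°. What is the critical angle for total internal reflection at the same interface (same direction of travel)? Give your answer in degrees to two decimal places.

θ_c ≈ 47.61°

n₂/n₁ = tan 36.45° = 0.7386; the critical angle satisfies sin θ_c = n₂/n₁.
θ_c = arcsin(0.7386) = 47.61°.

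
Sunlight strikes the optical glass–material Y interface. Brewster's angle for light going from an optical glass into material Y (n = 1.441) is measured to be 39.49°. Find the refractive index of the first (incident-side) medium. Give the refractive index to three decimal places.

n ≈ 1.749

At Brewster's angle, tan θ_B = n₂/n₁ with n₁ on the incident side (an optical glass) and n₂ on the transmitted side (material Y).
n₁ = n₂ / tan θ_B = 1.441 / tan 39.49° = 1.749.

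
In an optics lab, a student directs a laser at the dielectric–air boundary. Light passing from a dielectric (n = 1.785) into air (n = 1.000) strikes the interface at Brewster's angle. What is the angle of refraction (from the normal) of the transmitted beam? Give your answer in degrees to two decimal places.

θ_t ≈ 60.74°

θ_B = arctan(n₂/n₁) = arctan(1.000/1.785) = 29.26°.
Since θ_B + θ_t = 90° at Brewster incidence, θ_t = 90° − 29.26° = 60.74°.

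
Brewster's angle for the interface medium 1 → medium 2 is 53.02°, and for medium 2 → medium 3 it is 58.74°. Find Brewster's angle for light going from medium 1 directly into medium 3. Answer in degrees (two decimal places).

Each Brewster angle gives a ratio: n₂/n₁ = tan 53.02° = 1.3280, n₃/n₂ = tan 58.74° = 1.6473.
So n₃/n₁ = (n₂/n₁)(n₃/n₂) = 1.3280 × 1.6473 = 2.1876.
θ_B(1→3) = arctan(2.1876) = 65.43°.

θ_B ≈ 65.43°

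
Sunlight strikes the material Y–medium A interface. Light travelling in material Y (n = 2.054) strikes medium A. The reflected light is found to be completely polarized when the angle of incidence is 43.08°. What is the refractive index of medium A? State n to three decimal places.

n ≈ 1.921

At the polarizing angle, tan θ_B = n₂/n₁ with n₁ on the incident side (material Y) and n₂ on the transmitted side (medium A).
n₂ = n₁ tan θ_B = 2.054 × tan 43.08° = 1.921.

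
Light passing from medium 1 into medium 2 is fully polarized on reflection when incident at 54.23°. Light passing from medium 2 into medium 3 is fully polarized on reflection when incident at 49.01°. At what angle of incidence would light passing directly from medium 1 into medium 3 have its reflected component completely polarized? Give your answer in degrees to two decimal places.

tan θ_B(1→2) = n₂/n₁ = tan 54.23° = 1.3881.
tan θ_B(2→3) = n₃/n₂ = tan 49.01° = 1.1508.
n₃/n₁ = 1.5973. Then tan θ_B(1→3) = n₃/n₁, so θ_B(1→3) = arctan(1.5973) = 57.95°.

θ_B ≈ 57.95°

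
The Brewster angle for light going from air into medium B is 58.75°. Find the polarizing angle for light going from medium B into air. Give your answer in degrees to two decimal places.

θ_B' ≈ 31.25°

tan θ_B' = n₁/n₂ = 1/tan θ_B, so θ_B' = 90° − θ_B.
θ_B' = 90° − 58.75° = 31.25°.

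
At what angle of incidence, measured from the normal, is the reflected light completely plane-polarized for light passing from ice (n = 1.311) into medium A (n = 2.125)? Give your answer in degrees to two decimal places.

The reflected p-component vanishes when tan θ_B = n₂/n₁.
Here n₂/n₁ = 2.125/1.311 = 1.6209, and Brewster's law gives tan θ_B = n₂/n₁.
So θ_B = arctan 1.6209 = 58.33°.

θ_B ≈ 58.33°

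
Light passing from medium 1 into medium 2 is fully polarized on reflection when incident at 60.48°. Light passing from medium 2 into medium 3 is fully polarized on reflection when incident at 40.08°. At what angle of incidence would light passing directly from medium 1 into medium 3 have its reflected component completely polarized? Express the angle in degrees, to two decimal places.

θ_B ≈ 56.06°

tan θ_B(1→2) = n₂/n₁ = tan 60.48° = 1.7661.
tan θ_B(2→3) = n₃/n₂ = tan 40.08° = 0.8415.
Multiplying, n₃/n₁ = 1.7661 × 0.8415 = 1.4861, and θ_B(1→3) = arctan 1.4861 = 56.06°.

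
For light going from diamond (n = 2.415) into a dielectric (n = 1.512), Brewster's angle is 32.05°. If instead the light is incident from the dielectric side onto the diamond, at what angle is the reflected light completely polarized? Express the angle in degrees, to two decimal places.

Reversing the direction swaps n₁ and n₂, so tan θ_B' = 1/tan θ_B and θ_B' = 90° − θ_B.
Hence θ_B' = 90° − 32.05° = 57.95°.

θ_B' ≈ 57.95°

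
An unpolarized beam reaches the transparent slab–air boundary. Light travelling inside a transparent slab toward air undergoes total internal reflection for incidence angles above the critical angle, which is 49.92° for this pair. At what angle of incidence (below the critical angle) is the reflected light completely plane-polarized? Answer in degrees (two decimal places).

n₂/n₁ = sin θ_c = sin 49.92° = 0.7651.
tan θ_B equals the same ratio, so θ_B = arctan(0.7651) = 37.42°.

θ_B ≈ 37.42°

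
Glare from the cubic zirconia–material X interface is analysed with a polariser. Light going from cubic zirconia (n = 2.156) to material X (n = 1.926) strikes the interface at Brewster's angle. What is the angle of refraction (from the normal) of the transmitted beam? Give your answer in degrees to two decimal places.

θ_t ≈ 48.22°

tan θ_B = n₂/n₁ = 1.926/2.156 = 0.8933, so θ_B = 41.78°.
Since θ_B + θ_t = 90° at Brewster incidence, θ_t = 90° − 41.78° = 48.22°.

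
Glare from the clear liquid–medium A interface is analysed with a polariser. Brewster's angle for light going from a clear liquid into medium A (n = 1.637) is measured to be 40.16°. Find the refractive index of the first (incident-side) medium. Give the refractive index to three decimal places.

n ≈ 1.940

Full polarization of the reflected beam means tan θ_B = n₂/n₁, where n₁ is the incident medium (a clear liquid).
n₁ = n₂ / tan θ_B = 1.637 / tan 40.16° = 1.940.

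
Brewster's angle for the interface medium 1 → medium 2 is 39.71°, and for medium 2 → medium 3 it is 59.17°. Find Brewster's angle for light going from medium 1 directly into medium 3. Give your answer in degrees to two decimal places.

θ_B ≈ 54.30°

tan θ_B(1→2) = n₂/n₁ = tan 39.71° = 0.8305.
tan θ_B(2→3) = n₃/n₂ = tan 59.17° = 1.6755.
So n₃/n₁ = (n₂/n₁)(n₃/n₂) = 0.8305 × 1.6755 = 1.3915.
θ_B(1→3) = arctan(1.3915) = 54.30°.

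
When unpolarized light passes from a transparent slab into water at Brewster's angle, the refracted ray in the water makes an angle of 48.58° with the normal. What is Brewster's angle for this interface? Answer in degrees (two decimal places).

θ_B ≈ 41.42°

At Brewster's angle the reflected and refracted rays are perpendicular, so θ_B + θ_t = 90°.
So θ_B = 90° − θ_t = 90° − 48.58° = 41.42°.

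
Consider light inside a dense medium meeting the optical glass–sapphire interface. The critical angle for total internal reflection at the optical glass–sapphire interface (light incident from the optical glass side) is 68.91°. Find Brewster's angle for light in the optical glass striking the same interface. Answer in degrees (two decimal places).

At the critical angle sin θ_c = n₂/n₁, giving n₂/n₁ = sin 68.91° = 0.9330.
Then tan θ_B = n₂/n₁ = 0.9330, so θ_B = arctan 0.9330 = 43.02°.

θ_B ≈ 43.02°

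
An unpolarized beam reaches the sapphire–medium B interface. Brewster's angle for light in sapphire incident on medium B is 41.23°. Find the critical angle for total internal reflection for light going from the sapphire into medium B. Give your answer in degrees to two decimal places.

n₂/n₁ = tan 41.23° = 0.8764; the critical angle satisfies sin θ_c = n₂/n₁.
θ_c = arcsin(0.8764) = 61.21°.

θ_c ≈ 61.21°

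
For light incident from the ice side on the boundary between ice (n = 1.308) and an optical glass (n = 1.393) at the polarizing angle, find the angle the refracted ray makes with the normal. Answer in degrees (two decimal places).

θ_t ≈ 43.20°

tan θ_B = n₂/n₁ = 1.393/1.308 = 1.0650, so θ_B = 46.80°.
At Brewster's angle the reflected and refracted rays are perpendicular, so θ_t = 90° − θ_B = 90° − 46.80° = 43.20°.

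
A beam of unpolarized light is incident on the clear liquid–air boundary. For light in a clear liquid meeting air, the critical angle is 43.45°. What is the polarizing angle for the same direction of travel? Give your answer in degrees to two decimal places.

θ_B ≈ 34.52°

At the critical angle sin θ_c = n₂/n₁, giving n₂/n₁ = sin 43.45° = 0.6877.
Then tan θ_B = n₂/n₁ = 0.6877, so θ_B = arctan 0.6877 = 34.52°.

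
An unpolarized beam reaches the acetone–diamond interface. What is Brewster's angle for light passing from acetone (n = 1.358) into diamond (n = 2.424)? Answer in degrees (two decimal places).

θ_B ≈ 60.74°

tan θ_B = n₂/n₁ = 2.424/1.358 = 1.7850.
So θ_B = arctan 1.7850 = 60.74°.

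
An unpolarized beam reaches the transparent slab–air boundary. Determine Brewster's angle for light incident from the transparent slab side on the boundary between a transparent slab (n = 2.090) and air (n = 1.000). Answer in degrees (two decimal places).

θ_B ≈ 25.57°

At Brewster's angle the reflected and refracted rays are perpendicular, which with Snell's law gives tan θ_B = n₂/n₁.
tan θ_B = n₂/n₁ = 1.000/2.090 = 0.4785. Taking the arctangent, θ_B = 25.57°.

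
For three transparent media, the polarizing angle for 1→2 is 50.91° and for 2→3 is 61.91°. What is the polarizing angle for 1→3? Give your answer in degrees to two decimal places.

θ_B ≈ 66.56°

tan θ_B(1→2) = n₂/n₁ = tan 50.91° = 1.2309.
tan θ_B(2→3) = n₃/n₂ = tan 61.91° = 1.8736.
So n₃/n₁ = (n₂/n₁)(n₃/n₂) = 1.2309 × 1.8736 = 2.3063.
θ_B(1→3) = arctan(2.3063) = 66.56°.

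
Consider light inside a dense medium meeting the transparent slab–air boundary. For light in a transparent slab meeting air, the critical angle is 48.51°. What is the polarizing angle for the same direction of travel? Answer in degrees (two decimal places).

sin θ_c = n₂/n₁, so n₂/n₁ = sin 48.51° = 0.7491.
Brewster: tan θ_B = n₂/n₁ = 0.7491.
θ_B = arctan(0.7491) = 36.84°.

θ_B ≈ 36.84°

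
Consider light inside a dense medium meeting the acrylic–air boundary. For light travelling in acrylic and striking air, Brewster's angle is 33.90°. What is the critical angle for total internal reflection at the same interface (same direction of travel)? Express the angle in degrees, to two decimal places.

θ_c ≈ 42.22°

n₂/n₁ = tan 33.90° = 0.6720; the critical angle satisfies sin θ_c = n₂/n₁.
θ_c = arcsin(0.6720) = 42.22°.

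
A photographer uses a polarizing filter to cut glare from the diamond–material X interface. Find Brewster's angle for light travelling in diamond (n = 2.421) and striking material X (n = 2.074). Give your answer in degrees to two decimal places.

Brewster's condition: tan θ_B = n₂/n₁ = 2.074/2.421 = 0.8567.
θ_B = arctan(0.8567) = 40.59°.

θ_B ≈ 40.59°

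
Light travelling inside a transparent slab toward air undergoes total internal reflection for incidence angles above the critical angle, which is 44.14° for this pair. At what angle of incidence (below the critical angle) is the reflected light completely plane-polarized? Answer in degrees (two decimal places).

θ_B ≈ 34.85°

sin θ_c = n₂/n₁, so n₂/n₁ = sin 44.14° = 0.6964.
Brewster: tan θ_B = n₂/n₁ = 0.6964.
θ_B = arctan(0.6964) = 34.85°.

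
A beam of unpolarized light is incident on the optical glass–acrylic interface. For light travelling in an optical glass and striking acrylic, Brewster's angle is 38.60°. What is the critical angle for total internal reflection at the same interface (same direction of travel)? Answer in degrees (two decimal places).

n₂/n₁ = tan 38.60° = 0.7983; the critical angle satisfies sin θ_c = n₂/n₁.
θ_c = arcsin(0.7983) = 52.97°.

θ_c ≈ 52.97°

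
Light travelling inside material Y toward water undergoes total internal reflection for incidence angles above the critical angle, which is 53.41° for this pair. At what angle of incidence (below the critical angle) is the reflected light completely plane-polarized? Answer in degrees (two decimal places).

θ_B ≈ 38.76°

n₂/n₁ = sin θ_c = sin 53.41° = 0.8029.
tan θ_B equals the same ratio, so θ_B = arctan(0.8029) = 38.76°.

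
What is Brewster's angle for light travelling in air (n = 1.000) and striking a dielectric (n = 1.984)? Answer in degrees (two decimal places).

Here n₂/n₁ = 1.984/1.000 = 1.9840, and Brewster's law gives tan θ_B = n₂/n₁.
θ_B = arctan(1.9840) = 63.25°.

θ_B ≈ 63.25°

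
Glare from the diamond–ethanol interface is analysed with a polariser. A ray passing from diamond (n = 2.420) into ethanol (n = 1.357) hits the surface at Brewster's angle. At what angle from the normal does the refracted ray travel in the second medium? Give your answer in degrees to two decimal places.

θ_B = arctan(n₂/n₁) = arctan(1.357/2.420) = 29.28°.
Since θ_B + θ_t = 90° at Brewster incidence, θ_t = 90° − 29.28° = 60.72°.

θ_t ≈ 60.72°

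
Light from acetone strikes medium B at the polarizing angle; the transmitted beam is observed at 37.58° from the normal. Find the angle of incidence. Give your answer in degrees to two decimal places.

θ_B ≈ 52.42°

Brewster's condition makes the reflected and refracted beams perpendicular: θ_B + θ_t = 90°.
θ_B = 90° − 37.58° = 52.42°.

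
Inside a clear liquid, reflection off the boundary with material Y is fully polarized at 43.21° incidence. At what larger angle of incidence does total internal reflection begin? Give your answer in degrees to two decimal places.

From Brewster, n₂/n₁ = tan θ_B = tan 43.21° = 0.9394.
Then sin θ_c = n₂/n₁ = 0.9394, so θ_c = arcsin 0.9394 = 69.95°.

θ_c ≈ 69.95°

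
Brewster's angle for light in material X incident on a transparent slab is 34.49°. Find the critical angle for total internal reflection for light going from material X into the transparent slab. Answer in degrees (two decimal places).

tan θ_B = n₂/n₁ = tan 34.49° = 0.6870.
Total internal reflection: sin θ_c = n₂/n₁ = 0.6870.
θ_c = arcsin(0.6870) = 43.39°.

θ_c ≈ 43.39°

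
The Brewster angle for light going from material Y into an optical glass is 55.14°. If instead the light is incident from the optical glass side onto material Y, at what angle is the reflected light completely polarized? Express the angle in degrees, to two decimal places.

tan θ_B' = n₁/n₂ = 1/tan θ_B, so θ_B' = 90° − θ_B.
θ_B' = 90° − 55.14° = 34.86°.

θ_B' ≈ 34.86°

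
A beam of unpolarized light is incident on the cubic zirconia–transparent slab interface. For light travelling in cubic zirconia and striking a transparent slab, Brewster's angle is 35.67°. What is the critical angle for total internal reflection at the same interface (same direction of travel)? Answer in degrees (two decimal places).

From Brewster, n₂/n₁ = tan θ_B = tan 35.67° = 0.7178.
Then sin θ_c = n₂/n₁ = 0.7178, so θ_c = arcsin 0.7178 = 45.87°.

θ_c ≈ 45.87°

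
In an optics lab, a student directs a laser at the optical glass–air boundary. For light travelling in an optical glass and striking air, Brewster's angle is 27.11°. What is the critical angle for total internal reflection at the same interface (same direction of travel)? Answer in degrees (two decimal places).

From Brewster, n₂/n₁ = tan θ_B = tan 27.11° = 0.5119.
Then sin θ_c = n₂/n₁ = 0.5119, so θ_c = arcsin 0.5119 = 30.79°.

θ_c ≈ 30.79°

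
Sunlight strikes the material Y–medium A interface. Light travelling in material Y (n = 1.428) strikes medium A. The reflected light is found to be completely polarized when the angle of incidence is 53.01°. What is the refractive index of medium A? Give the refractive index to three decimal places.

Brewster's law: tan θ_B = n₂/n₁ (light incident in material Y, refracted into medium A).
n₂ = n₁ tan θ_B = 1.428 × tan 53.01° = 1.896.

n ≈ 1.896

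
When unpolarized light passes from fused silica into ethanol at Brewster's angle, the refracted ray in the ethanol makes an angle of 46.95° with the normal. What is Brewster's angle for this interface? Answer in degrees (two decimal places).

At Brewster's angle the reflected and refracted rays are perpendicular, so θ_B + θ_t = 90°.
So θ_B = 90° − θ_t = 90° − 46.95° = 43.05°.

θ_B ≈ 43.05°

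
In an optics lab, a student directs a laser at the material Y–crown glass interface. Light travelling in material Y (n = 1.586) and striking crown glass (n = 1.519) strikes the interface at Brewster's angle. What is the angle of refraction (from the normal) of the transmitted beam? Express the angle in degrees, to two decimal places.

θ_t ≈ 46.24°

First find Brewster's angle: tan θ_B = 1.519/1.586 = 0.9578, giving θ_B = 43.76°.
Since θ_B + θ_t = 90° at Brewster incidence, θ_t = 90° − 43.76° = 46.24°.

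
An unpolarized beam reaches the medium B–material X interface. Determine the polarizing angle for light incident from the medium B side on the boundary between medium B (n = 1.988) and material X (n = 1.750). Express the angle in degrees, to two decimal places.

θ_B ≈ 41.36°

Here n₂/n₁ = 1.750/1.988 = 0.8803, and Brewster's law gives tan θ_B = n₂/n₁.
So θ_B = arctan 0.8803 = 41.36°.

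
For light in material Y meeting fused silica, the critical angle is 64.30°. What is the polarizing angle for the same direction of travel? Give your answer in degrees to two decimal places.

At the critical angle sin θ_c = n₂/n₁, giving n₂/n₁ = sin 64.30° = 0.9011.
Then tan θ_B = n₂/n₁ = 0.9011, so θ_B = arctan 0.9011 = 42.02°.

θ_B ≈ 42.02°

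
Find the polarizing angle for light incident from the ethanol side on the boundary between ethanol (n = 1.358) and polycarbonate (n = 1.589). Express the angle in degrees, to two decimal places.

θ_B ≈ 49.48°

Here n₂/n₁ = 1.589/1.358 = 1.1701, and Brewster's law gives tan θ_B = n₂/n₁.
So θ_B = arctan 1.1701 = 49.48°.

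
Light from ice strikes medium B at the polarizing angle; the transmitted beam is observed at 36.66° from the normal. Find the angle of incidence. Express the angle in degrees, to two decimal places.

θ_B ≈ 53.34°

Since the reflected and refracted rays are at right angles at the polarizing angle, θ_B + θ_t = 90°.
θ_B = 90° − 36.66° = 53.34°.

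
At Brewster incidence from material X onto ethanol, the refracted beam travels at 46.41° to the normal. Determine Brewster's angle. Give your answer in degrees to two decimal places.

θ_B ≈ 43.59°

Brewster's condition makes the reflected and refracted beams perpendicular: θ_B + θ_t = 90°.
θ_B = 90° − 46.41° = 43.59°.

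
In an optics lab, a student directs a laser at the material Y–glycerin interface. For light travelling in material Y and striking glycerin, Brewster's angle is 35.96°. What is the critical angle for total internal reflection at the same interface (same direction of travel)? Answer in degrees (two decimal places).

θ_c ≈ 46.51°

n₂/n₁ = tan 35.96° = 0.7255; the critical angle satisfies sin θ_c = n₂/n₁.
θ_c = arcsin(0.7255) = 46.51°.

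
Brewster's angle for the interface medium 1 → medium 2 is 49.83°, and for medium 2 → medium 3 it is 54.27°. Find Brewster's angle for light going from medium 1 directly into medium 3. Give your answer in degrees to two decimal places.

θ_B ≈ 58.73°

Each Brewster angle gives a ratio: n₂/n₁ = tan 49.83° = 1.1846, n₃/n₂ = tan 54.27° = 1.3901.
n₃/n₁ = 1.6467. Then tan θ_B(1→3) = n₃/n₁, so θ_B(1→3) = arctan(1.6467) = 58.73°.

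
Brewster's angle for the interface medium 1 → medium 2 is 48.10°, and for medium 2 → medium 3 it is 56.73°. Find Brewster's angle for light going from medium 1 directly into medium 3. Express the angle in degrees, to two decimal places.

n₂/n₁ = tan 48.10° = 1.1145 and n₃/n₂ = tan 56.73° = 1.5241.
Multiplying, n₃/n₁ = 1.1145 × 1.5241 = 1.6986, and θ_B(1→3) = arctan 1.6986 = 59.51°.

θ_B ≈ 59.51°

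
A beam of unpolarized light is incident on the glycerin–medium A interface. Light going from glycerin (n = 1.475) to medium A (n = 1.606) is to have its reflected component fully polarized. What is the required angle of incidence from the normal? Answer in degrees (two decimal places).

θ_B ≈ 47.43°

At Brewster's angle the reflected and refracted rays are perpendicular, which with Snell's law gives tan θ_B = n₂/n₁.
Brewster's condition: tan θ_B = n₂/n₁ = 1.606/1.475 = 1.0888.
So θ_B = arctan 1.0888 = 47.43°.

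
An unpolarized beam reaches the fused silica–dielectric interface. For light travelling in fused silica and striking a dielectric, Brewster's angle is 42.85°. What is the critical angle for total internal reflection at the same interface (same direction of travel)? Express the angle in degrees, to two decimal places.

n₂/n₁ = tan 42.85° = 0.9276; the critical angle satisfies sin θ_c = n₂/n₁.
θ_c = arcsin(0.9276) = 68.07°.

θ_c ≈ 68.07°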